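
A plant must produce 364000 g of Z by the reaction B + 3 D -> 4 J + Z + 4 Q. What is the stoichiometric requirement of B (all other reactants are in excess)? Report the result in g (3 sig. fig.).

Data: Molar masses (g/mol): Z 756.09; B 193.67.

n(Z) = 364000 / 756.09 = 481.4 mol
n(B) = (1/1) × 481.4 = 481.4 mol
mass = 481.4 × 193.67 = 93230 g

93200 g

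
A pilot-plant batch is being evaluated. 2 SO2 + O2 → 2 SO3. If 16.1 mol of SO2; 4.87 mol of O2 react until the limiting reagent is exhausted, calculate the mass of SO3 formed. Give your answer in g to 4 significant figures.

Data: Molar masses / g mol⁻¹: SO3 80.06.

779.8 g

n(SO2) = 16.10 mol
n(O2) = 4.870 mol
n/ν for SO2 = 16.10/2 = 8.050
n/ν for O2 = 4.870/1 = 4.870
Smallest n/ν is O2 → limiting reagent.
n(SO3) = (2/1) × 4.870 = 9.740 mol
mass = 9.740 × 80.06 = 779.8 g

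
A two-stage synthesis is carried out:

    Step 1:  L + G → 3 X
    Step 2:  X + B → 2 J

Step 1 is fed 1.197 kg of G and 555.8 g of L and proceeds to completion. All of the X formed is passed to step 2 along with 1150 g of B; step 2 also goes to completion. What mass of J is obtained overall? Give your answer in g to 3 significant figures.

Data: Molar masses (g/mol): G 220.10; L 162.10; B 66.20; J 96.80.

Step 1:
n(G) = 1.197×1000 / 220.10 = 5.438 mol
n(L) = 555.8 / 162.10 = 3.429 mol
n/ν → G: 5.438, L: 3.429; L is limiting.
n(X) produced = (3/1) × 3.429 = 10.29 mol
Step 2:
n(X) available = 10.29 mol
n(B) = 1150 / 66.20 = 17.37 mol
n/ν → X: 10.29, B: 17.37; X is limiting.
n(J) = (2/1) × 10.29 = 20.58 mol
mass = 20.58 × 96.80 = 1992 g

1990 g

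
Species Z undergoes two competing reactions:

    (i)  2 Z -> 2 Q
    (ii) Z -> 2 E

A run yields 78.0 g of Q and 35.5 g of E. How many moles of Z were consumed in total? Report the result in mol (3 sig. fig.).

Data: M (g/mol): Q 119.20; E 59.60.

n(Q) = 78.0 / 119.20 = 0.6544 mol
n(E) = 35.5 / 59.60 = 0.5956 mol
n(Z) via (i) = (2/2)×0.6544 = 0.6544 mol
n(Z) via (ii) = (1/2)×0.5956 = 0.2978 mol
total n(Z) = 0.6544 + 0.2978 = 0.9522 mol

0.952 mol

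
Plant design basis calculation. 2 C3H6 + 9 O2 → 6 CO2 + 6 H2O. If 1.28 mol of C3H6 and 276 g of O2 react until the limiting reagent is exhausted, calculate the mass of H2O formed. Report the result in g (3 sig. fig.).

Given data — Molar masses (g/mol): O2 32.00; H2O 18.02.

69.2 g

n(C3H6) = 1.280 mol
n(O2) = 276.0 / 32.00 = 8.625 mol
n/ν for C3H6 = 1.280/2 = 0.6400
n/ν for O2 = 8.625/9 = 0.9583
Smallest n/ν is C3H6 → limiting reagent.
n(H2O) = (6/2) × 1.280 = 3.840 mol
mass = 3.840 × 18.02 = 69.20 g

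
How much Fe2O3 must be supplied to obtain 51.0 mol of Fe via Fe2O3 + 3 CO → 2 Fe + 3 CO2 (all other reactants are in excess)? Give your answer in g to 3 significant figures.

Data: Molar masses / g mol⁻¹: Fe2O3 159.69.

n(Fe) = 51.00 mol
n(Fe2O3) = (1/2) × 51.00 = 25.50 mol
mass = 25.50 × 159.69 = 4072 g

4070 g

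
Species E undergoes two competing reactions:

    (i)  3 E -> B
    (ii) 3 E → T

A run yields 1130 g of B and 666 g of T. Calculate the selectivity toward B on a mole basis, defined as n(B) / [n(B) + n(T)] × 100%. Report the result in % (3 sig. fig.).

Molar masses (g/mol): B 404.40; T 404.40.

62.9 %

n(B) = 1130 / 404.40 = 2.794 mol
n(T) = 666 / 404.40 = 1.647 mol
selectivity = 2.794/(2.794+1.647) × 100 = 62.91 %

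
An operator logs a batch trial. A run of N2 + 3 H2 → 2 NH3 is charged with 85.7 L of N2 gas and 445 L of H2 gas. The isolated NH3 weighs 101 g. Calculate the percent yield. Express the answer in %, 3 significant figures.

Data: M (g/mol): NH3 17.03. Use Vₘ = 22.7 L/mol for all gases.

n(N2) = 85.70 / 22.7 = 3.775 mol
n(H2) = 445.0 / 22.7 = 19.60 mol
n/ν for N2 = 3.775/1 = 3.775
n/ν for H2 = 19.60/3 = 6.533
Smallest n/ν is N2 → limiting reagent.
theoretical n(NH3) = (2/1) × 3.775 = 7.550 mol → 128.6 g
% yield = 101 / 128.6 × 100 = 78.54 %

78.5 %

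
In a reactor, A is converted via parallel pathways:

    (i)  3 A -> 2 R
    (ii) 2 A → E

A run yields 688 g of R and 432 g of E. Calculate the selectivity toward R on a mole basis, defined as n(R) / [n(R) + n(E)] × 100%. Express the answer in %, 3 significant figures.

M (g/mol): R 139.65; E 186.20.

n(R) = 688 / 139.65 = 4.927 mol
n(E) = 432 / 186.20 = 2.320 mol
selectivity = 4.927/(4.927+2.320) × 100 = 67.99 %

68.0 %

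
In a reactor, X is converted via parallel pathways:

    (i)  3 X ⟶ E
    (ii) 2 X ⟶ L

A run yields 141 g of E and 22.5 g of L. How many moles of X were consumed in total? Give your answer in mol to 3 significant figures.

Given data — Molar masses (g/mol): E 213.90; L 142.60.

n(E) = 141 / 213.90 = 0.6592 mol
n(L) = 22.5 / 142.60 = 0.1578 mol
n(X) via (i) = (3/1)×0.6592 = 1.978 mol
n(X) via (ii) = (2/1)×0.1578 = 0.3156 mol
total n(X) = 1.978 + 0.3156 = 2.294 mol

2.29 mol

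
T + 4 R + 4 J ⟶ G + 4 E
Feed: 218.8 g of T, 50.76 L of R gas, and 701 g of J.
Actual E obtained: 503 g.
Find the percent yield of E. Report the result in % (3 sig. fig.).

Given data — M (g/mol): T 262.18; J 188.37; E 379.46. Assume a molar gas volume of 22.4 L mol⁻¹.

58.5 %

n(T) = 218.8 / 262.18 = 0.8345 mol
n(R) = 50.76 / 22.4 = 2.266 mol
n(J) = 701.0 / 188.37 = 3.721 mol
n/ν for T = 0.8345/1 = 0.8345
n/ν for R = 2.266/4 = 0.5665
n/ν for J = 3.721/4 = 0.9303
Smallest n/ν is R → limiting reagent.
theoretical n(E) = (4/4) × 2.266 = 2.266 mol → 859.9 g
% yield = 503 / 859.9 × 100 = 58.50 %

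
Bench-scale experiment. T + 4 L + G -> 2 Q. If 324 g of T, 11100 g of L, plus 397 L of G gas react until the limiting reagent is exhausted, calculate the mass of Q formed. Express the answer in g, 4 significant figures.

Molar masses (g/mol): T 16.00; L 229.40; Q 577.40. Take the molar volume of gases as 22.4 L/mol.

n(T) = 324.0 / 16.00 = 20.25 mol
n(L) = 11100 / 229.40 = 48.39 mol
n(G) = 397.0 / 22.4 = 17.72 mol
n/ν for T = 20.25/1 = 20.25
n/ν for L = 48.39/4 = 12.10
n/ν for G = 17.72/1 = 17.72
Smallest n/ν is L → limiting reagent.
n(Q) = (2/4) × 48.39 = 24.20 mol
mass = 24.20 × 577.40 = 13970 g

13970 g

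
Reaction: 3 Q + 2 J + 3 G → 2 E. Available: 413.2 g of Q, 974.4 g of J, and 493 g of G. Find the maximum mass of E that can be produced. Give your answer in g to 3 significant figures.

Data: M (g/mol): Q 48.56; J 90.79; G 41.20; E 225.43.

1280 g

n(Q) = 413.2 / 48.56 = 8.509 mol
n(J) = 974.4 / 90.79 = 10.73 mol
n(G) = 493.0 / 41.20 = 11.97 mol
n/ν for Q = 8.509/3 = 2.836
n/ν for J = 10.73/2 = 5.365
n/ν for G = 11.97/3 = 3.990
Smallest n/ν is Q → limiting reagent.
n(E) = (2/3) × 8.509 = 5.673 mol
mass = 5.673 × 225.43 = 1279 g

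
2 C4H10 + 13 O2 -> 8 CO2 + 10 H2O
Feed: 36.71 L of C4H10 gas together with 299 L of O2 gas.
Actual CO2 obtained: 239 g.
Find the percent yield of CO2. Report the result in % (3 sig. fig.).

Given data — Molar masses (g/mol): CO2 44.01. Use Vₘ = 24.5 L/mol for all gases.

90.6 %

n(C4H10) = 36.71 / 24.5 = 1.498 mol
n(O2) = 299.0 / 24.5 = 12.20 mol
n/ν for C4H10 = 1.498/2 = 0.7490
n/ν for O2 = 12.20/13 = 0.9385
Smallest n/ν is C4H10 → limiting reagent.
theoretical n(CO2) = (8/2) × 1.498 = 5.992 mol → 263.7 g
% yield = 239 / 263.7 × 100 = 90.63 %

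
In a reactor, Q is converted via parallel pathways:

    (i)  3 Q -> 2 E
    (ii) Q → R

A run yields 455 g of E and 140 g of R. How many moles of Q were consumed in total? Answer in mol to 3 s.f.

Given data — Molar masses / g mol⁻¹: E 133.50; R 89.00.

6.69 mol

n(E) = 455 / 133.50 = 3.408 mol
n(R) = 140 / 89.00 = 1.573 mol
n(Q) via (i) = (3/2)×3.408 = 5.112 mol
n(Q) via (ii) = (1/1)×1.573 = 1.573 mol
total n(Q) = 5.112 + 1.573 = 6.685 mol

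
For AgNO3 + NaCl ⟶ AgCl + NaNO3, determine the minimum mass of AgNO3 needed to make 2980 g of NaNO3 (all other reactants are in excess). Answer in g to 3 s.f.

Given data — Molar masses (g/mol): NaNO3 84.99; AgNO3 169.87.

n(NaNO3) = 2980 / 84.99 = 35.06 mol
n(AgNO3) = (1/1) × 35.06 = 35.06 mol
mass = 35.06 × 169.87 = 5956 g

5960 g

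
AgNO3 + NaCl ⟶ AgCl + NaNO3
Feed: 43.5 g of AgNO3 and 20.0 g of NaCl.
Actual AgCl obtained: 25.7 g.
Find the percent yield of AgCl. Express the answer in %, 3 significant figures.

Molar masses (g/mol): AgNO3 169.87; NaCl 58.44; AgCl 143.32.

70.0 %

n(AgNO3) = 43.50 / 169.87 = 0.2561 mol
n(NaCl) = 20.00 / 58.44 = 0.3422 mol
n/ν → AgNO3: 0.2561, NaCl: 0.3422; AgNO3 is limiting.
theoretical n(AgCl) = (1/1) × 0.2561 = 0.2561 mol → 36.70 g
% yield = 25.7 / 36.70 × 100 = 70.03 %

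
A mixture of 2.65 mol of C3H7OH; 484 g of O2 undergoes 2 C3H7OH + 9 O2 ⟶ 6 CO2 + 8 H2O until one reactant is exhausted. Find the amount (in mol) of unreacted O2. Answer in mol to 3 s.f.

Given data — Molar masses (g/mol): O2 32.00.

n(C3H7OH) = 2.650 mol
n(O2) = 484.0 / 32.00 = 15.13 mol
n/ν for C3H7OH = 2.650/2 = 1.325
n/ν for O2 = 15.13/9 = 1.681
Smallest n/ν is C3H7OH → limiting reagent.
O2 consumed = (9/2) × 2.650 = 11.93 mol
O2 remaining = 15.13 − 11.93 = 3.200 mol

3.20 mol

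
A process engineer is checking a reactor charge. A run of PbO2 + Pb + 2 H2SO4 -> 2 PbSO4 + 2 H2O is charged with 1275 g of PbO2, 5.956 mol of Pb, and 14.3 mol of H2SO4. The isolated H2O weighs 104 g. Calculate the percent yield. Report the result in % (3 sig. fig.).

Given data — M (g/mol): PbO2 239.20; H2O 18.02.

n(PbO2) = 1275 / 239.20 = 5.330 mol
n(Pb) = 5.956 mol
n(H2SO4) = 14.30 mol
n/ν → PbO2: 5.330, Pb: 5.956, H2SO4: 7.150; PbO2 is limiting.
theoretical n(H2O) = (2/1) × 5.330 = 10.66 mol → 192.1 g
% yield = 104 / 192.1 × 100 = 54.14 %

54.1 %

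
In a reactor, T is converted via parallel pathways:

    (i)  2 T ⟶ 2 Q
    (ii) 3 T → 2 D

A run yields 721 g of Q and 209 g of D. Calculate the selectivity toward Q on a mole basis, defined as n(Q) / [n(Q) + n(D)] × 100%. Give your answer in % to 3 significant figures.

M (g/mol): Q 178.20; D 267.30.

83.8 %

n(Q) = 721 / 178.20 = 4.046 mol
n(D) = 209 / 267.30 = 0.7819 mol
selectivity = 4.046/(4.046+0.7819) × 100 = 83.80 %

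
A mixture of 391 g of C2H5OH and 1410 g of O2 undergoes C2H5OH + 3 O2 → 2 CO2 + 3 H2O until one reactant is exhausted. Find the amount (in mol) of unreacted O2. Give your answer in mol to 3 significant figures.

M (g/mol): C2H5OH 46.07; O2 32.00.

n(C2H5OH) = 391.0 / 46.07 = 8.487 mol
n(O2) = 1410 / 32.00 = 44.06 mol
n/ν for C2H5OH = 8.487/1 = 8.487
n/ν for O2 = 44.06/3 = 14.69
Smallest n/ν is C2H5OH → limiting reagent.
O2 consumed = (3/1) × 8.487 = 25.46 mol
O2 remaining = 44.06 − 25.46 = 18.60 mol

18.6 mol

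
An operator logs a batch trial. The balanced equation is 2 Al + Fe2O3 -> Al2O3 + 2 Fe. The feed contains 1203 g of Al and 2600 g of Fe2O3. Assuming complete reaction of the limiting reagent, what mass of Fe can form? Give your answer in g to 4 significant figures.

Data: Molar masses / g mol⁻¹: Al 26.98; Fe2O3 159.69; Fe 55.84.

1818 g

n(Al) = 1203 / 26.98 = 44.59 mol
n(Fe2O3) = 2600 / 159.69 = 16.28 mol
n/ν → Al: 22.30, Fe2O3: 16.28; Fe2O3 is limiting.
n(Fe) = (2/1) × 16.28 = 32.56 mol
mass = 32.56 × 55.84 = 1818 g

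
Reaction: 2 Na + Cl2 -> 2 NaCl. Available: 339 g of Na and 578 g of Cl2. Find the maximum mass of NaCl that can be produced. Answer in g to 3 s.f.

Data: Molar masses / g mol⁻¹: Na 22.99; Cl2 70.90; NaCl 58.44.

n(Na) = 339.0 / 22.99 = 14.75 mol
n(Cl2) = 578.0 / 70.90 = 8.152 mol
n/ν for Na = 14.75/2 = 7.375
n/ν for Cl2 = 8.152/1 = 8.152
Smallest n/ν is Na → limiting reagent.
n(NaCl) = (2/2) × 14.75 = 14.75 mol
mass = 14.75 × 58.44 = 862.0 g

862 g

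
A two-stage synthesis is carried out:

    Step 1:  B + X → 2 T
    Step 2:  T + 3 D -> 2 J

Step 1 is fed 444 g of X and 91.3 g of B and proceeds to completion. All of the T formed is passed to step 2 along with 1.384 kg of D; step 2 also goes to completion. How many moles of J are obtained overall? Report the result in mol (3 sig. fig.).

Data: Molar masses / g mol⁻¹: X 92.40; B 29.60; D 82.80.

11.1 mol

Step 1:
n(X) = 444.0 / 92.40 = 4.805 mol
n(B) = 91.30 / 29.60 = 3.084 mol
n/ν → X: 4.805, B: 3.084; B is limiting.
n(T) produced = (2/1) × 3.084 = 6.168 mol
Step 2:
n(T) available = 6.168 mol
n(D) = 1.384×1000 / 82.80 = 16.71 mol
n/ν → T: 6.168, D: 5.570; D is limiting.
n(J) = (2/3) × 16.71 = 11.14 mol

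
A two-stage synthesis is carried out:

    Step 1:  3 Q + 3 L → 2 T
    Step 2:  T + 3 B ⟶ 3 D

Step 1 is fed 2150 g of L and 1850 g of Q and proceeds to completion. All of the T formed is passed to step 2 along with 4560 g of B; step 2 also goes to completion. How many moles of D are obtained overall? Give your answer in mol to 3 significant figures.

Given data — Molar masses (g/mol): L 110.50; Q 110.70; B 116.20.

33.4 mol

Step 1:
n(L) = 2150 / 110.50 = 19.46 mol
n(Q) = 1850 / 110.70 = 16.71 mol
n/ν for L = 19.46/3 = 6.487
n/ν for Q = 16.71/3 = 5.570
Smallest n/ν is Q → limiting reagent.
n(T) produced = (2/3) × 16.71 = 11.14 mol
Step 2:
n(T) available = 11.14 mol
n(B) = 4560 / 116.20 = 39.24 mol
n/ν for T = 11.14/1 = 11.14
n/ν for B = 39.24/3 = 13.08
Smallest n/ν is T → limiting reagent.
n(D) = (3/1) × 11.14 = 33.42 mol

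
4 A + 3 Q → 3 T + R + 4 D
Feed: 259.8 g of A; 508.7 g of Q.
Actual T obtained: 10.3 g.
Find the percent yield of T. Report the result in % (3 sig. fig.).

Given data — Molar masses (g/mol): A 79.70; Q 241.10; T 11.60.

n(A) = 259.8 / 79.70 = 3.260 mol
n(Q) = 508.7 / 241.10 = 2.110 mol
n/ν for A = 3.260/4 = 0.8150
n/ν for Q = 2.110/3 = 0.7033
Smallest n/ν is Q → limiting reagent.
theoretical n(T) = (3/3) × 2.110 = 2.110 mol → 24.48 g
% yield = 10.3 / 24.48 × 100 = 42.08 %

42.1 %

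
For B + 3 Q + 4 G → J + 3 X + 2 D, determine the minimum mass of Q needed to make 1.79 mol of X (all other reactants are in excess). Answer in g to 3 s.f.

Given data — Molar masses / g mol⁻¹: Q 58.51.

n(X) = 1.790 mol
n(Q) = (3/3) × 1.790 = 1.790 mol
mass = 1.790 × 58.51 = 104.7 g

105 g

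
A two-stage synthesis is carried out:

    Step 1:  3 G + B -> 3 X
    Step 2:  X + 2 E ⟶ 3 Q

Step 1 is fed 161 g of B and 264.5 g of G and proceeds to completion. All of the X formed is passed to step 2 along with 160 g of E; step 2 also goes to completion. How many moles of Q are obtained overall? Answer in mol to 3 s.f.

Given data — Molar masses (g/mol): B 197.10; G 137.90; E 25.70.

Step 1:
n(B) = 161.0 / 197.10 = 0.8168 mol
n(G) = 264.5 / 137.90 = 1.918 mol
n/ν for B = 0.8168/1 = 0.8168
n/ν for G = 1.918/3 = 0.6393
Smallest n/ν is G → limiting reagent.
n(X) produced = (3/3) × 1.918 = 1.918 mol
Step 2:
n(X) available = 1.918 mol
n(E) = 160.0 / 25.70 = 6.226 mol
n/ν for X = 1.918/1 = 1.918
n/ν for E = 6.226/2 = 3.113
Smallest n/ν is X → limiting reagent.
n(Q) = (3/1) × 1.918 = 5.754 mol

5.75 mol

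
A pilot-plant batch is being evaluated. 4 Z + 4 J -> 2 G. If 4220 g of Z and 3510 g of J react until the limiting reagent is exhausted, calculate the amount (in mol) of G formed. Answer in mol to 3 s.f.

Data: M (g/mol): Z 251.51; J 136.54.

8.39 mol

n(Z) = 4220 / 251.51 = 16.78 mol
n(J) = 3510 / 136.54 = 25.71 mol
n/ν for Z = 16.78/4 = 4.195
n/ν for J = 25.71/4 = 6.428
Smallest n/ν is Z → limiting reagent.
n(G) = (2/4) × 16.78 = 8.390 mol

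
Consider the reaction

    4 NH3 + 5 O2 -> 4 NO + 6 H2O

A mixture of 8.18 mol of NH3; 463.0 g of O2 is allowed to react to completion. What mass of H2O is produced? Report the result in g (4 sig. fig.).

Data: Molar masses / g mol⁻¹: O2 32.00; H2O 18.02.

n(NH3) = 8.180 mol
n(O2) = 463.0 / 32.00 = 14.47 mol
n/ν for NH3 = 8.180/4 = 2.045
n/ν for O2 = 14.47/5 = 2.894
Smallest n/ν is NH3 → limiting reagent.
n(H2O) = (6/4) × 8.180 = 12.27 mol
mass = 12.27 × 18.02 = 221.1 g

221.1 g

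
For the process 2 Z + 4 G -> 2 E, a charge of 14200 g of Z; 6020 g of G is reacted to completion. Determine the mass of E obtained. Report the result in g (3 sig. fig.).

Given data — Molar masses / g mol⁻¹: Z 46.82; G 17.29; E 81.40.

n(Z) = 14200 / 46.82 = 303.3 mol
n(G) = 6020 / 17.29 = 348.2 mol
n/ν for Z = 303.3/2 = 151.7
n/ν for G = 348.2/4 = 87.05
Smallest n/ν is G → limiting reagent.
n(E) = (2/4) × 348.2 = 174.1 mol
mass = 174.1 × 81.40 = 14170 g

14200 g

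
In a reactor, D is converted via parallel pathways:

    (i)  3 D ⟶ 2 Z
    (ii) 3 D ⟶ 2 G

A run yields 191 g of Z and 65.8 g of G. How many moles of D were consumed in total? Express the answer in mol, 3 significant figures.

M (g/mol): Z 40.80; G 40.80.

9.44 mol

n(Z) = 191 / 40.80 = 4.681 mol
n(G) = 65.8 / 40.80 = 1.613 mol
n(D) via (i) = (3/2)×4.681 = 7.022 mol
n(D) via (ii) = (3/2)×1.613 = 2.420 mol
total n(D) = 7.022 + 2.420 = 9.442 mol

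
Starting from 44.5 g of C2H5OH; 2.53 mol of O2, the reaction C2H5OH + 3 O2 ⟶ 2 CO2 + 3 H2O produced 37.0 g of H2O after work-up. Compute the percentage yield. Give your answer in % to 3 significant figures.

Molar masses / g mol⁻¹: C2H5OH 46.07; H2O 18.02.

81.2 %

n(C2H5OH) = 44.50 / 46.07 = 0.9659 mol
n(O2) = 2.530 mol
n/ν for C2H5OH = 0.9659/1 = 0.9659
n/ν for O2 = 2.530/3 = 0.8433
Smallest n/ν is O2 → limiting reagent.
theoretical n(H2O) = (3/3) × 2.530 = 2.530 mol → 45.59 g
% yield = 37.0 / 45.59 × 100 = 81.16 %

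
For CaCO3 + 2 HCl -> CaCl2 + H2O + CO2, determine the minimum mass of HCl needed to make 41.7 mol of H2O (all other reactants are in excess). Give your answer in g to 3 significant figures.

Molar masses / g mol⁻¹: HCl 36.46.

n(H2O) = 41.70 mol
n(HCl) = (2/1) × 41.70 = 83.40 mol
mass = 83.40 × 36.46 = 3041 g

3040 g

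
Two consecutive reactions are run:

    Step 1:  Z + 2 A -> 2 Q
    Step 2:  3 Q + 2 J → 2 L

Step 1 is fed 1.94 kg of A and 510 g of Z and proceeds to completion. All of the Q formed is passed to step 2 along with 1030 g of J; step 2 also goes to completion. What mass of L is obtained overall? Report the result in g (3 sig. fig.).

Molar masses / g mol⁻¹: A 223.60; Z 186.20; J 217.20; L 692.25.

2530 g

Step 1:
n(A) = 1.940×1000 / 223.60 = 8.676 mol
n(Z) = 510.0 / 186.20 = 2.739 mol
n/ν for A = 8.676/2 = 4.338
n/ν for Z = 2.739/1 = 2.739
Smallest n/ν is Z → limiting reagent.
n(Q) produced = (2/1) × 2.739 = 5.478 mol
Step 2:
n(Q) available = 5.478 mol
n(J) = 1030 / 217.20 = 4.742 mol
n/ν for Q = 5.478/3 = 1.826
n/ν for J = 4.742/2 = 2.371
Smallest n/ν is Q → limiting reagent.
n(L) = (2/3) × 5.478 = 3.652 mol
mass = 3.652 × 692.25 = 2528 g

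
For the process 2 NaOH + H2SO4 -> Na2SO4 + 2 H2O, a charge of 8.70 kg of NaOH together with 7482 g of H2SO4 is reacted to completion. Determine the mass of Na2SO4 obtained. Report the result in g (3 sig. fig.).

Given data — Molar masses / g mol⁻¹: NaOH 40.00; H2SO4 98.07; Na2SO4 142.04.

n(NaOH) = 8.700×1000 / 40.00 = 217.5 mol
n(H2SO4) = 7482 / 98.07 = 76.29 mol
n/ν for NaOH = 217.5/2 = 108.8
n/ν for H2SO4 = 76.29/1 = 76.29
Smallest n/ν is H2SO4 → limiting reagent.
n(Na2SO4) = (1/1) × 76.29 = 76.29 mol
mass = 76.29 × 142.04 = 10840 g

10800 g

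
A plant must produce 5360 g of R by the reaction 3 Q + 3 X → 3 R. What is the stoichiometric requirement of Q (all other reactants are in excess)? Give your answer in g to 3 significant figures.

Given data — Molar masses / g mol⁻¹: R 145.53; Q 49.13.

n(R) = 5360 / 145.53 = 36.83 mol
n(Q) = (3/3) × 36.83 = 36.83 mol
mass = 36.83 × 49.13 = 1809 g

1810 g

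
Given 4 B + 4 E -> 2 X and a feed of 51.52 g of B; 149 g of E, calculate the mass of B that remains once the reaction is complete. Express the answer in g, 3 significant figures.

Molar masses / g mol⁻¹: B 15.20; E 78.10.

n(B) = 51.52 / 15.20 = 3.389 mol
n(E) = 149.0 / 78.10 = 1.908 mol
n/ν → B: 0.8473, E: 0.4770; E is limiting.
B consumed = (4/4) × 1.908 = 1.908 mol
B remaining = 3.389 − 1.908 = 1.481 mol
mass = 1.481 × 15.20 = 22.51 g

22.5 g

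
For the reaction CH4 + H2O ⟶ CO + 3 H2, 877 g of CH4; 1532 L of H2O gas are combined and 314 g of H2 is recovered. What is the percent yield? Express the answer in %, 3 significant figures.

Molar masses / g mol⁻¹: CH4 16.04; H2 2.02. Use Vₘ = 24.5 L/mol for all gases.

94.8 %

n(CH4) = 877.0 / 16.04 = 54.68 mol
n(H2O) = 1532 / 24.5 = 62.53 mol
n/ν for CH4 = 54.68/1 = 54.68
n/ν for H2O = 62.53/1 = 62.53
Smallest n/ν is CH4 → limiting reagent.
theoretical n(H2) = (3/1) × 54.68 = 164.0 mol → 331.3 g
% yield = 314 / 331.3 × 100 = 94.78 %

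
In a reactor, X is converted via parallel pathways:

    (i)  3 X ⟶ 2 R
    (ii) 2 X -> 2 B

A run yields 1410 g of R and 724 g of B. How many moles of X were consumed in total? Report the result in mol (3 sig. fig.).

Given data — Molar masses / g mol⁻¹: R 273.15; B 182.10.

11.7 mol

n(R) = 1410 / 273.15 = 5.162 mol
n(B) = 724 / 182.10 = 3.976 mol
n(X) via (i) = (3/2)×5.162 = 7.743 mol
n(X) via (ii) = (2/2)×3.976 = 3.976 mol
total n(X) = 7.743 + 3.976 = 11.72 mol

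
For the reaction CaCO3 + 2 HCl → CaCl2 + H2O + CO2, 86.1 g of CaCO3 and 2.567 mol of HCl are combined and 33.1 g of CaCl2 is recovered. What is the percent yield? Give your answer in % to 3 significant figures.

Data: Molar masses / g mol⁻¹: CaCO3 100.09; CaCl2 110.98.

n(CaCO3) = 86.10 / 100.09 = 0.8602 mol
n(HCl) = 2.567 mol
n/ν for CaCO3 = 0.8602/1 = 0.8602
n/ν for HCl = 2.567/2 = 1.284
Smallest n/ν is CaCO3 → limiting reagent.
theoretical n(CaCl2) = (1/1) × 0.8602 = 0.8602 mol → 95.46 g
% yield = 33.1 / 95.46 × 100 = 34.67 %

34.7 %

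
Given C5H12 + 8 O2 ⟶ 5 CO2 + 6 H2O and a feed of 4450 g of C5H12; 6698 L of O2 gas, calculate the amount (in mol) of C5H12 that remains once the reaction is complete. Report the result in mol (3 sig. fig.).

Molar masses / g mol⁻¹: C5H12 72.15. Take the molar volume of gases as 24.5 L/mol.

n(C5H12) = 4450 / 72.15 = 61.68 mol
n(O2) = 6698 / 24.5 = 273.4 mol
n/ν for C5H12 = 61.68/1 = 61.68
n/ν for O2 = 273.4/8 = 34.18
Smallest n/ν is O2 → limiting reagent.
C5H12 consumed = (1/8) × 273.4 = 34.18 mol
C5H12 remaining = 61.68 − 34.18 = 27.50 mol

27.5 mol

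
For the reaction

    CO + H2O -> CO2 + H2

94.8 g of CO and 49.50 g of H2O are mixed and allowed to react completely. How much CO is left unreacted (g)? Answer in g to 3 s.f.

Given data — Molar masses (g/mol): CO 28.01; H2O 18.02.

17.9 g

n(CO) = 94.80 / 28.01 = 3.385 mol
n(H2O) = 49.50 / 18.02 = 2.747 mol
n/ν → CO: 3.385, H2O: 2.747; H2O is limiting.
CO consumed = (1/1) × 2.747 = 2.747 mol
CO remaining = 3.385 − 2.747 = 0.6380 mol
mass = 0.6380 × 28.01 = 17.87 g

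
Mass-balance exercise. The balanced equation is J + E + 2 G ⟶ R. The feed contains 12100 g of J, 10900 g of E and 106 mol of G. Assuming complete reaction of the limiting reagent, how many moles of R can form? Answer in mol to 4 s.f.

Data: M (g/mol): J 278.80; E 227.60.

n(J) = 12100 / 278.80 = 43.40 mol
n(E) = 10900 / 227.60 = 47.89 mol
n(G) = 106.0 mol
n/ν for J = 43.40/1 = 43.40
n/ν for E = 47.89/1 = 47.89
n/ν for G = 106.0/2 = 53.00
Smallest n/ν is J → limiting reagent.
n(R) = (1/1) × 43.40 = 43.40 mol

43.40 mol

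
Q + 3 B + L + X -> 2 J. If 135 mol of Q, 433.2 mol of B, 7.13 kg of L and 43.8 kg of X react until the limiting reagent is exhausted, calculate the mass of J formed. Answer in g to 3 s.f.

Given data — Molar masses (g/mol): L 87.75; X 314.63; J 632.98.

103000 g

n(Q) = 135.0 mol
n(B) = 433.2 mol
n(L) = 7.130×1000 / 87.75 = 81.25 mol
n(X) = 43.80×1000 / 314.63 = 139.2 mol
n/ν → Q: 135.0, B: 144.4, L: 81.25, X: 139.2; L is limiting.
n(J) = (2/1) × 81.25 = 162.5 mol
mass = 162.5 × 632.98 = 102900 g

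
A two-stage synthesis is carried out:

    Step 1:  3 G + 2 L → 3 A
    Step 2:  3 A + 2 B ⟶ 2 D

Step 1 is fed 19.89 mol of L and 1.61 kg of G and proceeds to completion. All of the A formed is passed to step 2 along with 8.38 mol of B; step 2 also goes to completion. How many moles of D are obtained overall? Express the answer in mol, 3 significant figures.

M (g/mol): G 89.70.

Step 1:
n(L) = 19.89 mol
n(G) = 1.610×1000 / 89.70 = 17.95 mol
n/ν → L: 9.945, G: 5.983; G is limiting.
n(A) produced = (3/3) × 17.95 = 17.95 mol
Step 2:
n(A) available = 17.95 mol
n(B) = 8.380 mol
n/ν → A: 5.983, B: 4.190; B is limiting.
n(D) = (2/2) × 8.380 = 8.380 mol

8.38 mol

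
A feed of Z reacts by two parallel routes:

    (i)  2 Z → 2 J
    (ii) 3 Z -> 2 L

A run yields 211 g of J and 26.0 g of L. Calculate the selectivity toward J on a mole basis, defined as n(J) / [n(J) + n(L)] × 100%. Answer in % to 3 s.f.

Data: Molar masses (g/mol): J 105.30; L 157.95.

n(J) = 211 / 105.30 = 2.004 mol
n(L) = 26.0 / 157.95 = 0.1646 mol
selectivity = 2.004/(2.004+0.1646) × 100 = 92.41 %

92.4 %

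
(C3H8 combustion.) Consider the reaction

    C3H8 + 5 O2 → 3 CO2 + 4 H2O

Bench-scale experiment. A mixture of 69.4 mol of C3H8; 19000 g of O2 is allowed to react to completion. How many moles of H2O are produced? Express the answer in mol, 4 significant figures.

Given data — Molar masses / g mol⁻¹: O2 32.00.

n(C3H8) = 69.40 mol
n(O2) = 19000 / 32.00 = 593.8 mol
n/ν for C3H8 = 69.40/1 = 69.40
n/ν for O2 = 593.8/5 = 118.8
Smallest n/ν is C3H8 → limiting reagent.
n(H2O) = (4/1) × 69.40 = 277.6 mol

277.6 mol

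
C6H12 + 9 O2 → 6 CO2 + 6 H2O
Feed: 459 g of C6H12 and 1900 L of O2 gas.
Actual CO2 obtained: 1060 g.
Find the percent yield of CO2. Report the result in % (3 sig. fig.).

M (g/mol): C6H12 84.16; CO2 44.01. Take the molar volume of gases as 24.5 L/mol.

n(C6H12) = 459.0 / 84.16 = 5.454 mol
n(O2) = 1900 / 24.5 = 77.55 mol
n/ν for C6H12 = 5.454/1 = 5.454
n/ν for O2 = 77.55/9 = 8.617
Smallest n/ν is C6H12 → limiting reagent.
theoretical n(CO2) = (6/1) × 5.454 = 32.72 mol → 1440 g
% yield = 1060 / 1440 × 100 = 73.61 %

73.6 %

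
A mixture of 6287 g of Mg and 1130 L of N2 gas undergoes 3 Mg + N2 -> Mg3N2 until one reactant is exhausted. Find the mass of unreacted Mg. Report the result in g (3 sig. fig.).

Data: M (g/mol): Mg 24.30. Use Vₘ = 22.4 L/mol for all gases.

n(Mg) = 6287 / 24.30 = 258.7 mol
n(N2) = 1130 / 22.4 = 50.45 mol
n/ν for Mg = 258.7/3 = 86.23
n/ν for N2 = 50.45/1 = 50.45
Smallest n/ν is N2 → limiting reagent.
Mg consumed = (3/1) × 50.45 = 151.4 mol
Mg remaining = 258.7 − 151.4 = 107.3 mol
mass = 107.3 × 24.30 = 2607 g

2610 g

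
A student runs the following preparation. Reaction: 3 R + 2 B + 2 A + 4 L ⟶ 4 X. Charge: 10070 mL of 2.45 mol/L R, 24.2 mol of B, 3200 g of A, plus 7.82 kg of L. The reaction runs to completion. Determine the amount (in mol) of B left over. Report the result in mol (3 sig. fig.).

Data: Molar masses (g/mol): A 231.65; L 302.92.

n(R) = 2.45 × 10070/1000 = 24.67 mol
n(B) = 24.20 mol
n(A) = 3200 / 231.65 = 13.81 mol
n(L) = 7.820×1000 / 302.92 = 25.82 mol
n/ν for R = 24.67/3 = 8.223
n/ν for B = 24.20/2 = 12.10
n/ν for A = 13.81/2 = 6.905
n/ν for L = 25.82/4 = 6.455
Smallest n/ν is L → limiting reagent.
B consumed = (2/4) × 25.82 = 12.91 mol
B remaining = 24.20 − 12.91 = 11.29 mol

11.3 mol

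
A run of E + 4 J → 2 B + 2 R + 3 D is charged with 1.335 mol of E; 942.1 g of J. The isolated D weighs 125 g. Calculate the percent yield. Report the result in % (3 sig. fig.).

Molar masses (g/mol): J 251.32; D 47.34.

n(E) = 1.335 mol
n(J) = 942.1 / 251.32 = 3.749 mol
n/ν for E = 1.335/1 = 1.335
n/ν for J = 3.749/4 = 0.9373
Smallest n/ν is J → limiting reagent.
theoretical n(D) = (3/4) × 3.749 = 2.812 mol → 133.1 g
% yield = 125 / 133.1 × 100 = 93.91 %

93.9 %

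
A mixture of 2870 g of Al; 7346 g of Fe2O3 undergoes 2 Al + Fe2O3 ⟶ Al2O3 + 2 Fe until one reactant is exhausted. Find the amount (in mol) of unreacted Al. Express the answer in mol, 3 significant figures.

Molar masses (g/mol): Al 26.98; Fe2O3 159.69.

n(Al) = 2870 / 26.98 = 106.4 mol
n(Fe2O3) = 7346 / 159.69 = 46.00 mol
n/ν for Al = 106.4/2 = 53.20
n/ν for Fe2O3 = 46.00/1 = 46.00
Smallest n/ν is Fe2O3 → limiting reagent.
Al consumed = (2/1) × 46.00 = 92.00 mol
Al remaining = 106.4 − 92.00 = 14.40 mol

14.4 mol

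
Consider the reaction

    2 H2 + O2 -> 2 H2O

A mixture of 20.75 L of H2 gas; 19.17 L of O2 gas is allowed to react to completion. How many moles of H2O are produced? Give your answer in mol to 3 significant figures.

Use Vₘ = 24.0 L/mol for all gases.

n(H2) = 20.75 / 24.0 = 0.8646 mol
n(O2) = 19.17 / 24.0 = 0.7988 mol
n/ν for H2 = 0.8646/2 = 0.4323
n/ν for O2 = 0.7988/1 = 0.7988
Smallest n/ν is H2 → limiting reagent.
n(H2O) = (2/2) × 0.8646 = 0.8646 mol

0.865 mol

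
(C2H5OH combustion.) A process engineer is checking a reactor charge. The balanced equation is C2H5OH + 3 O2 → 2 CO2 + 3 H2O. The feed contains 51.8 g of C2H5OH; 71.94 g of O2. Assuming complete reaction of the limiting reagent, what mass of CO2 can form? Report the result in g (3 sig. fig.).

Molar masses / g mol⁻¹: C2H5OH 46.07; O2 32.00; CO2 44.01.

n(C2H5OH) = 51.80 / 46.07 = 1.124 mol
n(O2) = 71.94 / 32.00 = 2.248 mol
n/ν → C2H5OH: 1.124, O2: 0.7493; O2 is limiting.
n(CO2) = (2/3) × 2.248 = 1.499 mol
mass = 1.499 × 44.01 = 65.97 g

66.0 g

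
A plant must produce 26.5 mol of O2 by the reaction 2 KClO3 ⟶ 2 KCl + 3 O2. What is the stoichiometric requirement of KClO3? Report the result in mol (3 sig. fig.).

17.7 mol

n(O2) = 26.50 mol
n(KClO3) = (2/3) × 26.50 = 17.67 mol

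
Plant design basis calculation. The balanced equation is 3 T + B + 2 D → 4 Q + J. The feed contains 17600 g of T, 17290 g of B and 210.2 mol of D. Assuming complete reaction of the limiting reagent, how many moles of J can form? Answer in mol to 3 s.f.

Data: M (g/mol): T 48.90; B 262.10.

n(T) = 17600 / 48.90 = 359.9 mol
n(B) = 17290 / 262.10 = 65.97 mol
n(D) = 210.2 mol
n/ν → T: 120.0, B: 65.97, D: 105.1; B is limiting.
n(J) = (1/1) × 65.97 = 65.97 mol

66.0 mol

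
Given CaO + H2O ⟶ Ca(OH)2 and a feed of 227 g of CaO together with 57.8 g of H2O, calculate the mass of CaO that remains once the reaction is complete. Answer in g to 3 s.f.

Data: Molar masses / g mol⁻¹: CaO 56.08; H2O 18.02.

n(CaO) = 227.0 / 56.08 = 4.048 mol
n(H2O) = 57.80 / 18.02 = 3.208 mol
n/ν for CaO = 4.048/1 = 4.048
n/ν for H2O = 3.208/1 = 3.208
Smallest n/ν is H2O → limiting reagent.
CaO consumed = (1/1) × 3.208 = 3.208 mol
CaO remaining = 4.048 − 3.208 = 0.8400 mol
mass = 0.8400 × 56.08 = 47.11 g

47.1 g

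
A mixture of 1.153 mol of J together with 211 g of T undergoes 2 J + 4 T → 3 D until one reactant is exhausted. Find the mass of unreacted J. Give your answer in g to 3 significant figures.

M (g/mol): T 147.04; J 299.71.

n(J) = 1.153 mol
n(T) = 211.0 / 147.04 = 1.435 mol
n/ν → J: 0.5765, T: 0.3588; T is limiting.
J consumed = (2/4) × 1.435 = 0.7175 mol
J remaining = 1.153 − 0.7175 = 0.4355 mol
mass = 0.4355 × 299.71 = 130.5 g

131 g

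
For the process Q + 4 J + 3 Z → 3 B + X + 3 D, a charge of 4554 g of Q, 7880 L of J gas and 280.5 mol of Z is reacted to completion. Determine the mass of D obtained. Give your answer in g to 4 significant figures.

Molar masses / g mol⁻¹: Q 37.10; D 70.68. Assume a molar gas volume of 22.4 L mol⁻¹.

n(Q) = 4554 / 37.10 = 122.7 mol
n(J) = 7880 / 22.4 = 351.8 mol
n(Z) = 280.5 mol
n/ν for Q = 122.7/1 = 122.7
n/ν for J = 351.8/4 = 87.95
n/ν for Z = 280.5/3 = 93.50
Smallest n/ν is J → limiting reagent.
n(D) = (3/4) × 351.8 = 263.9 mol
mass = 263.9 × 70.68 = 18650 g

18650 g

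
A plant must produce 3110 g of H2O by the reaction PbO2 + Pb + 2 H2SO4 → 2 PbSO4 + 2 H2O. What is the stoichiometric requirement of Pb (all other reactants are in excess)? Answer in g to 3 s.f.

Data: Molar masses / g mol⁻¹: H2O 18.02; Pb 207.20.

17900 g

n(H2O) = 3110 / 18.02 = 172.6 mol
n(Pb) = (1/2) × 172.6 = 86.30 mol
mass = 86.30 × 207.20 = 17880 g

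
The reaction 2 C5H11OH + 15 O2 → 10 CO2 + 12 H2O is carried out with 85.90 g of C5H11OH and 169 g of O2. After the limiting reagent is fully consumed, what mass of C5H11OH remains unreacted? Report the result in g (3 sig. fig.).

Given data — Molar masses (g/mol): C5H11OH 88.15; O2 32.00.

n(C5H11OH) = 85.90 / 88.15 = 0.9745 mol
n(O2) = 169.0 / 32.00 = 5.281 mol
n/ν → C5H11OH: 0.4873, O2: 0.3521; O2 is limiting.
C5H11OH consumed = (2/15) × 5.281 = 0.7041 mol
C5H11OH remaining = 0.9745 − 0.7041 = 0.2704 mol
mass = 0.2704 × 88.15 = 23.84 g

23.8 g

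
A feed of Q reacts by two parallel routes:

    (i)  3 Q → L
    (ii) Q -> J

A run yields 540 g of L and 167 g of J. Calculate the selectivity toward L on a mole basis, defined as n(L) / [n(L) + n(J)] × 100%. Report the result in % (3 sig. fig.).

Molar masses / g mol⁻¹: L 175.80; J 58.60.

n(L) = 540 / 175.80 = 3.072 mol
n(J) = 167 / 58.60 = 2.850 mol
selectivity = 3.072/(3.072+2.850) × 100 = 51.87 %

51.9 %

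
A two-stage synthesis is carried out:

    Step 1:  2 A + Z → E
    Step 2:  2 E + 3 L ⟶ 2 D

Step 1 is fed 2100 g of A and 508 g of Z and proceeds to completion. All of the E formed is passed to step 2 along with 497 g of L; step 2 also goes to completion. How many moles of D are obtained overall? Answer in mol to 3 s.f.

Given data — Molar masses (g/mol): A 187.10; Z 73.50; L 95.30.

3.48 mol

Step 1:
n(A) = 2100 / 187.10 = 11.22 mol
n(Z) = 508.0 / 73.50 = 6.912 mol
n/ν for A = 11.22/2 = 5.610
n/ν for Z = 6.912/1 = 6.912
Smallest n/ν is A → limiting reagent.
n(E) produced = (1/2) × 11.22 = 5.610 mol
Step 2:
n(E) available = 5.610 mol
n(L) = 497.0 / 95.30 = 5.215 mol
n/ν for E = 5.610/2 = 2.805
n/ν for L = 5.215/3 = 1.738
Smallest n/ν is L → limiting reagent.
n(D) = (2/3) × 5.215 = 3.477 mol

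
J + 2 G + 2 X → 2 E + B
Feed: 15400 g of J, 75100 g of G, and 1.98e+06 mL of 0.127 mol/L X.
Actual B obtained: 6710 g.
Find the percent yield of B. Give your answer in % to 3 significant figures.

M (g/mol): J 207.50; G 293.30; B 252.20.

n(J) = 15400 / 207.50 = 74.22 mol
n(G) = 75100 / 293.30 = 256.1 mol
n(X) = 0.127 × 1.98e+06/1000 = 251.5 mol
n/ν → J: 74.22, G: 128.1, X: 125.8; J is limiting.
theoretical n(B) = (1/1) × 74.22 = 74.22 mol → 18720 g
% yield = 6710 / 18720 × 100 = 35.84 %

35.8 %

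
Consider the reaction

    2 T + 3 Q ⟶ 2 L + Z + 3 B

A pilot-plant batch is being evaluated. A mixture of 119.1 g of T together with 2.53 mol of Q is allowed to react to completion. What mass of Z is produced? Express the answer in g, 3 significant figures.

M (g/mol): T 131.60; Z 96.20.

43.5 g

n(T) = 119.1 / 131.60 = 0.9050 mol
n(Q) = 2.530 mol
n/ν for T = 0.9050/2 = 0.4525
n/ν for Q = 2.530/3 = 0.8433
Smallest n/ν is T → limiting reagent.
n(Z) = (1/2) × 0.9050 = 0.4525 mol
mass = 0.4525 × 96.20 = 43.53 g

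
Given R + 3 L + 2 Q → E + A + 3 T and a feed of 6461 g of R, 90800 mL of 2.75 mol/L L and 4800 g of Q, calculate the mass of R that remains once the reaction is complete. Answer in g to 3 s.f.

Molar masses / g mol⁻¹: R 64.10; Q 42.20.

2820 g

n(R) = 6461 / 64.10 = 100.8 mol
n(L) = 2.75 × 90800/1000 = 249.7 mol
n(Q) = 4800 / 42.20 = 113.7 mol
n/ν → R: 100.8, L: 83.23, Q: 56.85; Q is limiting.
R consumed = (1/2) × 113.7 = 56.85 mol
R remaining = 100.8 − 56.85 = 43.95 mol
mass = 43.95 × 64.10 = 2817 g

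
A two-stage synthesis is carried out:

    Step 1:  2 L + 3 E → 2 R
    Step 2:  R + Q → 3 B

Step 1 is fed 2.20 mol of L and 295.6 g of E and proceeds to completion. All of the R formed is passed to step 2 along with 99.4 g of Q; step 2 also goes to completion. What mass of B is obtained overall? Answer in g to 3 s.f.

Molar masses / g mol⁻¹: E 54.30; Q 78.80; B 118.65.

449 g

Step 1:
n(L) = 2.200 mol
n(E) = 295.6 / 54.30 = 5.444 mol
n/ν → L: 1.100, E: 1.815; L is limiting.
n(R) produced = (2/2) × 2.200 = 2.200 mol
Step 2:
n(R) available = 2.200 mol
n(Q) = 99.40 / 78.80 = 1.261 mol
n/ν → R: 2.200, Q: 1.261; Q is limiting.
n(B) = (3/1) × 1.261 = 3.783 mol
mass = 3.783 × 118.65 = 448.9 g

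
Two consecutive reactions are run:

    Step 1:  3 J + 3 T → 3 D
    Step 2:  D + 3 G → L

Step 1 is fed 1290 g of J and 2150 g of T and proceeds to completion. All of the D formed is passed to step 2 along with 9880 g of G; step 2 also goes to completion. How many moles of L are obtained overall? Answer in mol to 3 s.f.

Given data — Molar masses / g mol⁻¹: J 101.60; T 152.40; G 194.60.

Step 1:
n(J) = 1290 / 101.60 = 12.70 mol
n(T) = 2150 / 152.40 = 14.11 mol
n/ν for J = 12.70/3 = 4.233
n/ν for T = 14.11/3 = 4.703
Smallest n/ν is J → limiting reagent.
n(D) produced = (3/3) × 12.70 = 12.70 mol
Step 2:
n(D) available = 12.70 mol
n(G) = 9880 / 194.60 = 50.77 mol
n/ν for D = 12.70/1 = 12.70
n/ν for G = 50.77/3 = 16.92
Smallest n/ν is D → limiting reagent.
n(L) = (1/1) × 12.70 = 12.70 mol

12.7 mol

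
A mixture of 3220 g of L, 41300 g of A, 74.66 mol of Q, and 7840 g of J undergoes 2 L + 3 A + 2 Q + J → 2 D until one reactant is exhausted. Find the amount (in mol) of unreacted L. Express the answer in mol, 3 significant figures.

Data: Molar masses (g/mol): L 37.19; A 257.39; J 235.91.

20.1 mol

n(L) = 3220 / 37.19 = 86.58 mol
n(A) = 41300 / 257.39 = 160.5 mol
n(Q) = 74.66 mol
n(J) = 7840 / 235.91 = 33.23 mol
n/ν → L: 43.29, A: 53.50, Q: 37.33, J: 33.23; J is limiting.
L consumed = (2/1) × 33.23 = 66.46 mol
L remaining = 86.58 − 66.46 = 20.12 mol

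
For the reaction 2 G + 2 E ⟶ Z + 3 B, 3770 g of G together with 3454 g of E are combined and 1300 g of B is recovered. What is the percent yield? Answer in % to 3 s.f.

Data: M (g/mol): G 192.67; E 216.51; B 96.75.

n(G) = 3770 / 192.67 = 19.57 mol
n(E) = 3454 / 216.51 = 15.95 mol
n/ν → G: 9.785, E: 7.975; E is limiting.
theoretical n(B) = (3/2) × 15.95 = 23.93 mol → 2315 g
% yield = 1300 / 2315 × 100 = 56.16 %

56.2 %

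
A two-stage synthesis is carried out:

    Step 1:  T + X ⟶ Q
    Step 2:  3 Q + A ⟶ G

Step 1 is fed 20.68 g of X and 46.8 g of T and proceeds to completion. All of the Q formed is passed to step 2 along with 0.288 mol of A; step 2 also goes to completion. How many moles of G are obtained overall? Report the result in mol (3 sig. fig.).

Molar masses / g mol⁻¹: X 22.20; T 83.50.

0.187 mol

Step 1:
n(X) = 20.68 / 22.20 = 0.9315 mol
n(T) = 46.80 / 83.50 = 0.5605 mol
n/ν for X = 0.9315/1 = 0.9315
n/ν for T = 0.5605/1 = 0.5605
Smallest n/ν is T → limiting reagent.
n(Q) produced = (1/1) × 0.5605 = 0.5605 mol
Step 2:
n(Q) available = 0.5605 mol
n(A) = 0.2880 mol
n/ν for Q = 0.5605/3 = 0.1868
n/ν for A = 0.2880/1 = 0.2880
Smallest n/ν is Q → limiting reagent.
n(G) = (1/3) × 0.5605 = 0.1868 mol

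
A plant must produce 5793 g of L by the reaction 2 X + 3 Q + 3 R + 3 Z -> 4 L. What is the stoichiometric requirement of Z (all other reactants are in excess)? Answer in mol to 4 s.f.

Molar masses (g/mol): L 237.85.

n(L) = 5793 / 237.85 = 24.36 mol
n(Z) = (3/4) × 24.36 = 18.27 mol

18.27 mol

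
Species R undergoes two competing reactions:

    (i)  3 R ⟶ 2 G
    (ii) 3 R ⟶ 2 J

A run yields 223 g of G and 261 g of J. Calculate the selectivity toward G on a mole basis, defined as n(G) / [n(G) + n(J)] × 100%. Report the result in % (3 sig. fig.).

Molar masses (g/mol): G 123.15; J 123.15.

46.1 %

n(G) = 223 / 123.15 = 1.811 mol
n(J) = 261 / 123.15 = 2.119 mol
selectivity = 1.811/(1.811+2.119) × 100 = 46.08 %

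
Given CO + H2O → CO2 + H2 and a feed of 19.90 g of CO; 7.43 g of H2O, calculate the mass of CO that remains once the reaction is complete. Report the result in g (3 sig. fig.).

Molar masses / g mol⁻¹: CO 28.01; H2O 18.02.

n(CO) = 19.90 / 28.01 = 0.7105 mol
n(H2O) = 7.430 / 18.02 = 0.4123 mol
n/ν → CO: 0.7105, H2O: 0.4123; H2O is limiting.
CO consumed = (1/1) × 0.4123 = 0.4123 mol
CO remaining = 0.7105 − 0.4123 = 0.2982 mol
mass = 0.2982 × 28.01 = 8.353 g

8.35 g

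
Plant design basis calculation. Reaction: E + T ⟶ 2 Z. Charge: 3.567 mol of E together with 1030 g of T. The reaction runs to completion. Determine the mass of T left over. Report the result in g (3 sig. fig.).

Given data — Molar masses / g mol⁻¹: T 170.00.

424 g

n(E) = 3.567 mol
n(T) = 1030 / 170.00 = 6.059 mol
n/ν for E = 3.567/1 = 3.567
n/ν for T = 6.059/1 = 6.059
Smallest n/ν is E → limiting reagent.
T consumed = (1/1) × 3.567 = 3.567 mol
T remaining = 6.059 − 3.567 = 2.492 mol
mass = 2.492 × 170.00 = 423.6 g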